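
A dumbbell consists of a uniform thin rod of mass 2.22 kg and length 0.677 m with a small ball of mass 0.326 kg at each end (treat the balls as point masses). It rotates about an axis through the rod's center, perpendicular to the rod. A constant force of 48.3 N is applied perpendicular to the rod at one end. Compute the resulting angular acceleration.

α ≈ 103 rad/s²

I_rod = (1/12)ML² = (1/12)(2.22)(0.677)² = 0.08479 kg·m².
I_balls = 2·m·(L/2)² = 2(0.326)(0.3385)² = 0.07471 kg·m².
Total I = 0.1595 kg·m².
τ = F·(L/2) = (48.3)(0.339) = 16.35 N·m.
α = τ/I = 16.35/0.1595 = 102.5 rad/s².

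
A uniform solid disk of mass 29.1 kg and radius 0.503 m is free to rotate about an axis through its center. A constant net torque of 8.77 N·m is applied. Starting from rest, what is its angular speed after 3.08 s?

ω ≈ 7.34 rad/s

I = ½MR² = (1/2)(29.1)(0.503)² = 3.681 kg·m².
α = τ/I = 8.77/3.681 = 2.382 rad/s².
ω = ω₀ + αt = 0 + (2.382)(3.08) = 7.338 rad/s.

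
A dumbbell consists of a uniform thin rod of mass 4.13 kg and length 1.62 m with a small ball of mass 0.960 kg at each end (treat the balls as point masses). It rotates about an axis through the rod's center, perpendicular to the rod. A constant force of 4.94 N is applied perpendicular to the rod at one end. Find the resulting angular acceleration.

α ≈ 1.85 rad/s²

I_rod = (1/12)ML² = (1/12)(4.13)(1.62)² = 0.9032 kg·m².
I_balls = 2·m·(L/2)² = 2(0.960)(0.8100)² = 1.260 kg·m².
Total I = 2.163 kg·m².
τ = F·(L/2) = (4.94)(0.810) = 4.001 N·m.
α = τ/I = 4.001/2.163 = 1.850 rad/s².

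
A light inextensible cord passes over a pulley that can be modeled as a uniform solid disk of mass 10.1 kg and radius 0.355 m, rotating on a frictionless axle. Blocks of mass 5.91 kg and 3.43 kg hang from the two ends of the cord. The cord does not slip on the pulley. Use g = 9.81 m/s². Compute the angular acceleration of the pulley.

α ≈ 4.76 rad/s²

I = ½MR² = (1/2)(10.1)(0.355)² = 0.6364 kg·m².
Heavier block: m₁g − T₁ = m₁a. Lighter block: T₂ − m₂g = m₂a.
Pulley: (T₁ − T₂)R = Iα = I(a/R), so T₁ − T₂ = (I/R²)a = (1/2)M_p a = 5.050·a.
Adding the three: (m₁ − m₂)g = (m₁ + m₂ + 5.050)a, so a = (5.91 − 3.43)(9.81)/(5.91 + 3.43 + 5.050) = 1.691 m/s².
α = a/R = 1.691/0.355 = 4.762 rad/s².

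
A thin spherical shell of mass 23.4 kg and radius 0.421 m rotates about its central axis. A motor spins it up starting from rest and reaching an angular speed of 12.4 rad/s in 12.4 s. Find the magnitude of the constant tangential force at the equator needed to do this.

I = (2/3)MR² = (2/3)(23.4)(0.421)² = 2.765 kg·m².
α = Δω/Δt = (12.4 − 0)/12.4 = 1.000 rad/s².
The required torque is τ = Iα = (2.765)(1.000) = 2.765 N·m.
A tangential force at the equator gives τ = FR, so F = τ/R = 2.765/0.421 = 6.568 N.

F ≈ 6.57 N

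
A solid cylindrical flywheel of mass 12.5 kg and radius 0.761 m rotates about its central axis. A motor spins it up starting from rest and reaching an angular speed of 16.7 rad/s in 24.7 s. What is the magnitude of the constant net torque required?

I = ½MR² = (1/2)(12.5)(0.761)² = 3.620 kg·m².
α = Δω/Δt = (16.7 − 0)/24.7 = 0.6761 rad/s².
τ = Iα = (3.620)(0.6761) = 2.447 N·m.

τ ≈ 2.45 N·m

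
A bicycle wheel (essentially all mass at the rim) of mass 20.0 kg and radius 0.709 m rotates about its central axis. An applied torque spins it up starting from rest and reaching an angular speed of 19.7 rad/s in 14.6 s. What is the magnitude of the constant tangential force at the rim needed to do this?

I = MR² = (20.0)(0.709)² = 10.05 kg·m².
α = Δω/Δt = (19.7 − 0)/14.6 = 1.349 rad/s².
The required torque is τ = Iα = (10.05)(1.349) = 13.57 N·m.
A tangential force at the rim gives τ = FR, so F = τ/R = 13.57/0.709 = 19.13 N.

F ≈ 19.1 N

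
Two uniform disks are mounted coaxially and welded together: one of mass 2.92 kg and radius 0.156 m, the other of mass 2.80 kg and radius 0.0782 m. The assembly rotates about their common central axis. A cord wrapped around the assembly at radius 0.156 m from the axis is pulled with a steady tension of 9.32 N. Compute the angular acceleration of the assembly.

I = ½M₁R₁² + ½M₂R₂² = ½(2.92)(0.156)² + ½(2.80)(0.0782)² = 0.04409 kg·m².
τ = F r = (9.32)(0.156) = 1.454 N·m.
α = τ/I = 1.454/0.04409 = 32.97 rad/s².

α ≈ 33.0 rad/s²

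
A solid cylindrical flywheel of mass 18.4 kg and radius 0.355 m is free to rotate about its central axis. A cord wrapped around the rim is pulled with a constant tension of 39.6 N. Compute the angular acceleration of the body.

α ≈ 12.1 rad/s²

I = ½MR² = (1/2)(18.4)(0.355)² = 1.159 kg·m².
τ = F R = (39.6)(0.355) = 14.06 N·m.
Newton's second law for rotation, τ = Iα, gives α = τ/I = 14.06/1.159 = 12.12 rad/s².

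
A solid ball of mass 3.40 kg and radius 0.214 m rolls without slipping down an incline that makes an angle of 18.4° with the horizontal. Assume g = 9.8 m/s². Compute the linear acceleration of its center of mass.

a ≈ 2.21 m/s²

Translation along the incline: Mg sinθ − f = Ma.
Rotation about the center: fR = Iα with I = (2/5)MR². No-slip gives a = αR, so f = (I/R²)a = (2/5)M a.
Substituting: Mg sinθ = (1 + 0.4000)Ma, so a = g sinθ/(1 + 0.4000) = (9.8) sin 18.4° / 1.400 = 2.210 m/s².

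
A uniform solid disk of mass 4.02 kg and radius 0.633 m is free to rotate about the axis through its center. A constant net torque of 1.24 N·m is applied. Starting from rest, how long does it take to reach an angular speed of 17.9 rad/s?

t ≈ 11.6 s

I = ½MR² = (1/2)(4.02)(0.633)² = 0.8054 kg·m².
α = τ/I = 1.24/0.8054 = 1.540 rad/s².
ω = αt ⇒ t = ω/α = 17.9/1.540 = 11.63 s.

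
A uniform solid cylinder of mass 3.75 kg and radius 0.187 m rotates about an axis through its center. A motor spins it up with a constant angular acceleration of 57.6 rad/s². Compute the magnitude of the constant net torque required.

I = ½MR² = (1/2)(3.75)(0.187)² = 0.06557 kg·m².
τ = Iα = (0.06557)(57.60) = 3.777 N·m.

τ ≈ 3.78 N·m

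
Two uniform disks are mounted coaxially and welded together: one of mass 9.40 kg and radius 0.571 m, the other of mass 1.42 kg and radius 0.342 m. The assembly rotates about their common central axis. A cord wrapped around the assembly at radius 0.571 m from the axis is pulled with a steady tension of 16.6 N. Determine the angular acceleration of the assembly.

I = ½M₁R₁² + ½M₂R₂² = ½(9.40)(0.571)² + ½(1.42)(0.342)² = 1.615 kg·m².
τ = F r = (16.6)(0.571) = 9.479 N·m.
α = τ/I = 9.479/1.615 = 5.868 rad/s².

α ≈ 5.87 rad/s²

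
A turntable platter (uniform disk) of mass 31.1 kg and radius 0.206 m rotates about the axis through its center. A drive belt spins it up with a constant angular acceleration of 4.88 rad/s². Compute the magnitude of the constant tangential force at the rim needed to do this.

F ≈ 15.6 N

I = ½MR² = (1/2)(31.1)(0.206)² = 0.6599 kg·m².
The required torque is τ = Iα = (0.6599)(4.880) = 3.220 N·m.
A tangential force at the rim gives τ = FR, so F = τ/R = 3.220/0.206 = 15.63 N.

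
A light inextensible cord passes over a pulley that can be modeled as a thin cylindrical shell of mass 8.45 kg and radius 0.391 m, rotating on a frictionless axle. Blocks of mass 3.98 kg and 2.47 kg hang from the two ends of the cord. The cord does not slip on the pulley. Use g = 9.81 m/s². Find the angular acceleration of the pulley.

I = MR² = (8.45)(0.391)² = 1.292 kg·m².
Heavier block: m₁g − T₁ = m₁a. Lighter block: T₂ − m₂g = m₂a.
Pulley: (T₁ − T₂)R = Iα = I(a/R), so T₁ − T₂ = (I/R²)a = 1·M_p a = 8.450·a.
Adding the three: (m₁ − m₂)g = (m₁ + m₂ + 8.450)a, so a = (3.98 − 2.47)(9.81)/(3.98 + 2.47 + 8.450) = 0.9942 m/s².
α = a/R = 0.9942/0.391 = 2.543 rad/s².

α ≈ 2.54 rad/s²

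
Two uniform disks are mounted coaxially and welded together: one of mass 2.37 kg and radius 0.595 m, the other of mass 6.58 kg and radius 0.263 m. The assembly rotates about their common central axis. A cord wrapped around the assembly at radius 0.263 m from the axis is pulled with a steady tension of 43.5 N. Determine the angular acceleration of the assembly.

α ≈ 17.7 rad/s²

I = ½M₁R₁² + ½M₂R₂² = ½(2.37)(0.595)² + ½(6.58)(0.263)² = 0.6471 kg·m².
τ = F r = (43.5)(0.263) = 11.44 N·m.
α = τ/I = 11.44/0.6471 = 17.68 rad/s².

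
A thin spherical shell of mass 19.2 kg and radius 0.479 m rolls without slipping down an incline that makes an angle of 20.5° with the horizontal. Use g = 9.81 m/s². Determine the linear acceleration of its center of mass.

Translation along the incline: Mg sinθ − f = Ma.
Rotation about the center: fR = Iα with I = (2/3)MR². No-slip gives a = αR, so f = (I/R²)a = (2/3)M a.
Substituting: Mg sinθ = (1 + 0.6667)Ma, so a = g sinθ/(1 + 0.6667) = (9.81) sin 20.5° / 1.667 = 2.061 m/s².

a ≈ 2.06 m/s²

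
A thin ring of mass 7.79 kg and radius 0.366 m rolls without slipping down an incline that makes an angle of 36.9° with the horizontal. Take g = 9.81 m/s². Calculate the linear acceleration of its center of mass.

Translation along the incline: Mg sinθ − f = Ma.
Rotation about the center: fR = Iα with I = MR². No-slip gives a = αR, so f = (I/R²)a = M a.
Substituting: Mg sinθ = (1 + 1.000)Ma, so a = g sinθ/(1 + 1.000) = (9.81) sin 36.9° / 2.000 = 2.945 m/s².

a ≈ 2.95 m/s²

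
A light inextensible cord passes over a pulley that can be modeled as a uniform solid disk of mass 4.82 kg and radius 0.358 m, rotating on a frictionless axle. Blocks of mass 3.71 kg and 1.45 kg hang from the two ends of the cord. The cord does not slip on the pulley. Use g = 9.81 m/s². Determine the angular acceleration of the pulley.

I = ½MR² = (1/2)(4.82)(0.358)² = 0.3089 kg·m².
Heavier block: m₁g − T₁ = m₁a. Lighter block: T₂ − m₂g = m₂a.
Pulley: (T₁ − T₂)R = Iα = I(a/R), so T₁ − T₂ = (I/R²)a = (1/2)M_p a = 2.410·a.
Adding the three: (m₁ − m₂)g = (m₁ + m₂ + 2.410)a, so a = (3.71 − 1.45)(9.81)/(3.71 + 1.45 + 2.410) = 2.929 m/s².
α = a/R = 2.929/0.358 = 8.181 rad/s².

α ≈ 8.18 rad/s²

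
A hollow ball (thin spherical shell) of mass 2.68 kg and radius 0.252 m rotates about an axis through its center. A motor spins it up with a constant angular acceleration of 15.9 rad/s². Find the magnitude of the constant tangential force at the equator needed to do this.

F ≈ 7.16 N

I = (2/3)MR² = (2/3)(2.68)(0.252)² = 0.1135 kg·m².
The required torque is τ = Iα = (0.1135)(15.90) = 1.804 N·m.
A tangential force at the equator gives τ = FR, so F = τ/R = 1.804/0.252 = 7.159 N.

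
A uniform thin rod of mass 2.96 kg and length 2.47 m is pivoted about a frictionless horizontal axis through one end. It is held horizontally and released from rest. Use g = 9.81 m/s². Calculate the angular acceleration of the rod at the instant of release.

About the pivot, I = (1/3)ML² = (1/3)(2.96)(2.47)² = 6.020 kg·m².
The weight acts at the center, a distance L/2 = 1.235 m from the pivot; τ = Mg(L/2) = 35.86 N·m.
α = τ/I = 35.86/6.020 = 5.957 rad/s².
(Equivalently α = (3g/(2L)) = 5.957 rad/s².)

α ≈ 5.96 rad/s²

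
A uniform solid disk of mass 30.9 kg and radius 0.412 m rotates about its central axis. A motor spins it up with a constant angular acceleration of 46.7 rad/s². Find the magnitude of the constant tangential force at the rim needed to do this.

I = ½MR² = (1/2)(30.9)(0.412)² = 2.623 kg·m².
The required torque is τ = Iα = (2.623)(46.70) = 122.5 N·m.
A tangential force at the rim gives τ = FR, so F = τ/R = 122.5/0.412 = 297.3 N.

F ≈ 297 N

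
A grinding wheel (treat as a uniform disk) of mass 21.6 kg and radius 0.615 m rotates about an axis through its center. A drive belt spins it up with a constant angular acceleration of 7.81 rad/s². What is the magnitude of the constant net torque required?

I = ½MR² = (1/2)(21.6)(0.615)² = 4.085 kg·m².
τ = Iα = (4.085)(7.810) = 31.90 N·m.

τ ≈ 31.9 N·m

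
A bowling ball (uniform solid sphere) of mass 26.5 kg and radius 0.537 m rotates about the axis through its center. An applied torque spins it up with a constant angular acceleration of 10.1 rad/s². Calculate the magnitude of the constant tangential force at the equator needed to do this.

I = (2/5)MR² = (2/5)(26.5)(0.537)² = 3.057 kg·m².
The required torque is τ = Iα = (3.057)(10.10) = 30.87 N·m.
A tangential force at the equator gives τ = FR, so F = τ/R = 30.87/0.537 = 57.49 N.

F ≈ 57.5 N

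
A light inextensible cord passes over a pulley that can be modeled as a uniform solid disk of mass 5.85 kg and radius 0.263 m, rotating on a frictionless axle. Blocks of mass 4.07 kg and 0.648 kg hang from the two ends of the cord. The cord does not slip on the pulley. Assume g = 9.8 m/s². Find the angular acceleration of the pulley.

α ≈ 16.7 rad/s²

I = ½MR² = (1/2)(5.85)(0.263)² = 0.2023 kg·m².
Heavier block: m₁g − T₁ = m₁a. Lighter block: T₂ − m₂g = m₂a.
Pulley: (T₁ − T₂)R = Iα = I(a/R), so T₁ − T₂ = (I/R²)a = (1/2)M_p a = 2.925·a.
Adding the three: (m₁ − m₂)g = (m₁ + m₂ + 2.925)a, so a = (4.07 − 0.648)(9.8)/(4.07 + 0.648 + 2.925) = 4.388 m/s².
α = a/R = 4.388/0.263 = 16.68 rad/s².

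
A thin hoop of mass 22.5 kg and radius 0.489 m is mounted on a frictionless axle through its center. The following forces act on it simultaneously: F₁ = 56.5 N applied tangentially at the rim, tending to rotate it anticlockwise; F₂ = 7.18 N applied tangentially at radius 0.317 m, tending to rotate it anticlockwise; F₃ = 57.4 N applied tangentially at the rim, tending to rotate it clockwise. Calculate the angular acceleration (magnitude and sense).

I = MR² = (22.5)(0.489)² = 5.380 kg·m².
Taking anticlockwise as positive: τ₁ = +(56.5)(0.489) = +27.63 N·m; τ₂ = +(7.18)(0.317) = +2.276 N·m; τ₃ = −(57.4)(0.489) = −28.07 N·m.
Net torque τ = 1.836 N·m.
α = τ/I = 1.836/5.380 = 0.3412 rad/s².

α ≈ 0.341 rad/s², anticlockwise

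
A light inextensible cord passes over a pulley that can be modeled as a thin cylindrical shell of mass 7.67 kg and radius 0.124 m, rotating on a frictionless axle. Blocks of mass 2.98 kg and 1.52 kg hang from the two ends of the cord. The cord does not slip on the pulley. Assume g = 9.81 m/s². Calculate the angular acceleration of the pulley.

α ≈ 9.49 rad/s²

I = MR² = (7.67)(0.124)² = 0.1179 kg·m².
Heavier block: m₁g − T₁ = m₁a. Lighter block: T₂ − m₂g = m₂a.
Pulley: (T₁ − T₂)R = Iα = I(a/R), so T₁ − T₂ = (I/R²)a = 1·M_p a = 7.670·a.
Adding the three: (m₁ − m₂)g = (m₁ + m₂ + 7.670)a, so a = (2.98 − 1.52)(9.81)/(2.98 + 1.52 + 7.670) = 1.177 m/s².
α = a/R = 1.177/0.124 = 9.491 rad/s².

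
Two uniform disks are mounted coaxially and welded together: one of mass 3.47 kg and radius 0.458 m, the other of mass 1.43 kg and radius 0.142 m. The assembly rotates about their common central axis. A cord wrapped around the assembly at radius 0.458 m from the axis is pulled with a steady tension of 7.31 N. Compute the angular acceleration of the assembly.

α ≈ 8.85 rad/s²

I = ½M₁R₁² + ½M₂R₂² = ½(3.47)(0.458)² + ½(1.43)(0.142)² = 0.3784 kg·m².
τ = F r = (7.31)(0.458) = 3.348 N·m.
α = τ/I = 3.348/0.3784 = 8.849 rad/s².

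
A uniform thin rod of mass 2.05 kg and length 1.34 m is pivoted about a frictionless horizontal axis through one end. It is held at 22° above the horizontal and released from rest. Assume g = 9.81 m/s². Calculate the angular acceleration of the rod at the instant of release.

α ≈ 10.2 rad/s²

About the pivot, I = (1/3)ML² = (1/3)(2.05)(1.34)² = 1.227 kg·m².
The weight acts at the center, a distance L/2 = 0.6700 m from the pivot; τ = Mg(L/2) cos 22° = 12.49 N·m.
α = τ/I = 12.49/1.227 = 10.18 rad/s².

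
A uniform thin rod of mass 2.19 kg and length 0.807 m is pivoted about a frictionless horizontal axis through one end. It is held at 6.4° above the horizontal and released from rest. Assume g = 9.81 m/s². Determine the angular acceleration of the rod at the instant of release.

About the pivot, I = (1/3)ML² = (1/3)(2.19)(0.807)² = 0.4754 kg·m².
The weight acts at the center, a distance L/2 = 0.4035 m from the pivot; τ = Mg(L/2) cos 6.4° = 8.615 N·m.
α = τ/I = 8.615/0.4754 = 18.12 rad/s².
(Equivalently α = (3g/(2L)) cos 6.4° = 18.12 rad/s².)

α ≈ 18.1 rad/s²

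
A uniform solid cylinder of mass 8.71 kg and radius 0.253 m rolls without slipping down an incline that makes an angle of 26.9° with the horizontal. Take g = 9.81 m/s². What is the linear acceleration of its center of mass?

Translation along the incline: Mg sinθ − f = Ma.
Rotation about the center: fR = Iα with I = ½MR². No-slip gives a = αR, so f = (I/R²)a = (1/2)M a.
Substituting: Mg sinθ = (1 + 0.5000)Ma, so a = g sinθ/(1 + 0.5000) = (9.81) sin 26.9° / 1.500 = 2.959 m/s².

a ≈ 2.96 m/s²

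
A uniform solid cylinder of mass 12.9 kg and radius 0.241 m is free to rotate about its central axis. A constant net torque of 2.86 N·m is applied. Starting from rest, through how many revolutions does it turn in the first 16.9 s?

≈ 174 revolutions

I = ½MR² = (1/2)(12.9)(0.241)² = 0.3746 kg·m².
α = τ/I = 2.86/0.3746 = 7.634 rad/s².
θ = ½αt² = ½(7.634)(16.9)² = 1090 rad.
Revolutions = θ/(2π) = 173.5.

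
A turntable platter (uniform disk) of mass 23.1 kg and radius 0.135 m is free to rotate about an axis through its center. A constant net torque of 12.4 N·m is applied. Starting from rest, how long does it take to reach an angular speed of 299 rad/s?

I = ½MR² = (1/2)(23.1)(0.135)² = 0.2105 kg·m².
α = τ/I = 12.4/0.2105 = 58.91 rad/s².
ω = αt ⇒ t = ω/α = 299/58.91 = 5.076 s.

t ≈ 5.08 s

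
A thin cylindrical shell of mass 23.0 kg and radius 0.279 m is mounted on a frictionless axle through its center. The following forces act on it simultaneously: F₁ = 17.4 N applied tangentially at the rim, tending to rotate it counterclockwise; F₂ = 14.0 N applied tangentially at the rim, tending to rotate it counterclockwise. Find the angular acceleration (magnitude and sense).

α ≈ 4.89 rad/s², counterclockwise

I = MR² = (23.0)(0.279)² = 1.790 kg·m².
Taking counterclockwise as positive: τ₁ = +(17.4)(0.279) = +4.855 N·m; τ₂ = +(14.0)(0.279) = +3.906 N·m.
Net torque τ = 8.761 N·m.
α = τ/I = 8.761/1.790 = 4.893 rad/s².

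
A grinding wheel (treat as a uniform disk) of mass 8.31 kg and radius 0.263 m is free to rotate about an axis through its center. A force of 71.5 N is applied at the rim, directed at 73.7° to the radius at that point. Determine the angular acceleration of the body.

α ≈ 62.8 rad/s²

I = ½MR² = (1/2)(8.31)(0.263)² = 0.2874 kg·m².
Only the tangential component produces torque: τ = F R sinθ = (71.5)(0.263) sin 73.7° = 18.05 N·m.
Newton's second law for rotation, τ = Iα, gives α = τ/I = 18.05/0.2874 = 62.80 rad/s².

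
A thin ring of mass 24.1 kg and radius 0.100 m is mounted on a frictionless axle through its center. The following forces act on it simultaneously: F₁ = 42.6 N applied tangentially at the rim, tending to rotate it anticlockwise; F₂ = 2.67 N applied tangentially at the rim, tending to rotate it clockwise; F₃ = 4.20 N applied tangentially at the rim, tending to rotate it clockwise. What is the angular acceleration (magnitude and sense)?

α ≈ 14.8 rad/s², anticlockwise

I = MR² = (24.1)(0.100)² = 0.2410 kg·m².
Taking anticlockwise as positive: τ₁ = +(42.6)(0.100) = +4.260 N·m; τ₂ = −(2.67)(0.100) = −0.2670 N·m; τ₃ = −(4.20)(0.100) = −0.4200 N·m.
Net torque τ = 3.573 N·m.
α = τ/I = 3.573/0.2410 = 14.83 rad/s².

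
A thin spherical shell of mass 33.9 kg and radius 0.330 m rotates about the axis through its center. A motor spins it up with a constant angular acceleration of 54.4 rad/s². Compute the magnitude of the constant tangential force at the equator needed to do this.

I = (2/3)MR² = (2/3)(33.9)(0.330)² = 2.461 kg·m².
The required torque is τ = Iα = (2.461)(54.40) = 133.9 N·m.
A tangential force at the equator gives τ = FR, so F = τ/R = 133.9/0.330 = 405.7 N.

F ≈ 406 N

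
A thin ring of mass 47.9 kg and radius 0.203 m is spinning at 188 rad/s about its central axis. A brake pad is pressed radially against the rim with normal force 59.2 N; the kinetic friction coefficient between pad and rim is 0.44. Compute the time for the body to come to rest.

t ≈ 70.2 s

I = MR² = (47.9)(0.203)² = 1.974 kg·m².
Friction force f = μN = (0.44)(59.2) = 26.05 N at the rim; torque magnitude τ = fR = 5.288 N·m, opposing ω.
|α| = τ/I = 5.288/1.974 = 2.679 rad/s² (deceleration).
0 = ω₀ − |α|t ⇒ t = ω₀/|α| = 188/2.679 = 70.18 s.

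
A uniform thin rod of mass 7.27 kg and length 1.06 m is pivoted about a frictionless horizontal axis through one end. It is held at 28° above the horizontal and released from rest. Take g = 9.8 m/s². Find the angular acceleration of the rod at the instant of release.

About the pivot, I = (1/3)ML² = (1/3)(7.27)(1.06)² = 2.723 kg·m².
The weight acts at the center, a distance L/2 = 0.5300 m from the pivot; τ = Mg(L/2) cos 28° = 33.34 N·m.
α = τ/I = 33.34/2.723 = 12.24 rad/s².

α ≈ 12.2 rad/s²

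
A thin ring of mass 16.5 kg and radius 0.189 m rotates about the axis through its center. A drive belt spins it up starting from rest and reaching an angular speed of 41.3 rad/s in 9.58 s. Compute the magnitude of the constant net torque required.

τ ≈ 2.54 N·m

I = MR² = (16.5)(0.189)² = 0.5894 kg·m².
α = Δω/Δt = (41.3 − 0)/9.58 = 4.311 rad/s².
τ = Iα = (0.5894)(4.311) = 2.541 N·m.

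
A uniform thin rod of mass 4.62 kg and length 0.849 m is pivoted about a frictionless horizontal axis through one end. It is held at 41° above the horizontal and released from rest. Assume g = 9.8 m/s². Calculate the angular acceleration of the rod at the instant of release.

About the pivot, I = (1/3)ML² = (1/3)(4.62)(0.849)² = 1.110 kg·m².
The weight acts at the center, a distance L/2 = 0.4245 m from the pivot; τ = Mg(L/2) cos 41° = 14.51 N·m.
α = τ/I = 14.51/1.110 = 13.07 rad/s².
(Equivalently α = (3g/(2L)) cos 41° = 13.07 rad/s².)

α ≈ 13.1 rad/s²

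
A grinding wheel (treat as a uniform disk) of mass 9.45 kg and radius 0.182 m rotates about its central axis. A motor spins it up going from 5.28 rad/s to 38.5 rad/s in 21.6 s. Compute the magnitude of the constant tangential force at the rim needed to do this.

I = ½MR² = (1/2)(9.45)(0.182)² = 0.1565 kg·m².
α = Δω/Δt = (38.5 − 5.28)/21.6 = 1.538 rad/s².
The required torque is τ = Iα = (0.1565)(1.538) = 0.2407 N·m.
A tangential force at the rim gives τ = FR, so F = τ/R = 0.2407/0.182 = 1.323 N.

F ≈ 1.32 N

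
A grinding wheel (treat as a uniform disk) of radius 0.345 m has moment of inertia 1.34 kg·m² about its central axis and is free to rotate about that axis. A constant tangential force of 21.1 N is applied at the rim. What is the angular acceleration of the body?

τ = F R = (21.1)(0.345) = 7.279 N·m.
From τ = Iα: α = 7.279/1.340 = 5.432 rad/s².

α ≈ 5.43 rad/s²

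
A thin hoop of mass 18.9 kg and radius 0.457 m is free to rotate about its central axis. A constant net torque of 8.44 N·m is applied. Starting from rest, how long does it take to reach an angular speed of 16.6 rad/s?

t ≈ 7.76 s

I = MR² = (18.9)(0.457)² = 3.947 kg·m².
α = τ/I = 8.44/3.947 = 2.138 rad/s².
ω = αt ⇒ t = ω/α = 16.6/2.138 = 7.764 s.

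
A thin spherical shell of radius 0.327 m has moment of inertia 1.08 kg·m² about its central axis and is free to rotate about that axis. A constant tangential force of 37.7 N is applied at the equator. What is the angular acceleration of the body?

τ = F R = (37.7)(0.327) = 12.33 N·m.
From τ = Iα: α = 12.33/1.080 = 11.41 rad/s².

α ≈ 11.4 rad/s²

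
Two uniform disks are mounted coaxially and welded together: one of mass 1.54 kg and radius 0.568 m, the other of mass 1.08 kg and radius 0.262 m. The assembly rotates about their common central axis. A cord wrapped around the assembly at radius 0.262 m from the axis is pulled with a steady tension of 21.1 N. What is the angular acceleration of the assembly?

I = ½M₁R₁² + ½M₂R₂² = ½(1.54)(0.568)² + ½(1.08)(0.262)² = 0.2855 kg·m².
τ = F r = (21.1)(0.262) = 5.528 N·m.
α = τ/I = 5.528/0.2855 = 19.36 rad/s².

α ≈ 19.4 rad/s²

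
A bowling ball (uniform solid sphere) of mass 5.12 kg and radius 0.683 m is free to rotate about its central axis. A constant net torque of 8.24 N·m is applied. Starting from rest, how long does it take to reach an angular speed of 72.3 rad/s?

t ≈ 8.38 s

I = (2/5)MR² = (2/5)(5.12)(0.683)² = 0.9554 kg·m².
α = τ/I = 8.24/0.9554 = 8.625 rad/s².
ω = αt ⇒ t = ω/α = 72.3/8.625 = 8.383 s.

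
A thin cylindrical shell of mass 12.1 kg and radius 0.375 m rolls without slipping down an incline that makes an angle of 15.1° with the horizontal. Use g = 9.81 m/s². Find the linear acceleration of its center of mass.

a ≈ 1.28 m/s²

Translation along the incline: Mg sinθ − f = Ma.
Rotation about the center: fR = Iα with I = MR². No-slip gives a = αR, so f = (I/R²)a = M a.
Substituting: Mg sinθ = (1 + 1.000)Ma, so a = g sinθ/(1 + 1.000) = (9.81) sin 15.1° / 2.000 = 1.278 m/s².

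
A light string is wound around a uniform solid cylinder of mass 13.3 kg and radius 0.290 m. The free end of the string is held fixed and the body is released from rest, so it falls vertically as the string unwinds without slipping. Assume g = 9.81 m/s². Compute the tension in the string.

Translation: Mg − T = Ma. Rotation about the center: TR = Iα with I = ½MR².
With a = αR: T = (I/R²)a = (1/2)M a, so Mg = (1 + 0.5000)Ma.
a = g/(1 + 0.5000) = 9.81/1.500 = 6.540 m/s².
T = 0.5000·M·a = (0.5000)(13.3)(6.540) = 43.49 N.

T ≈ 43.5 N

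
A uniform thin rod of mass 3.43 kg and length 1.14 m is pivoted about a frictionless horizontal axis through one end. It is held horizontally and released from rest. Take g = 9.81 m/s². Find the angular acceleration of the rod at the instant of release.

About the pivot, I = (1/3)ML² = (1/3)(3.43)(1.14)² = 1.486 kg·m².
The weight acts at the center, a distance L/2 = 0.5700 m from the pivot; τ = Mg(L/2) = 19.18 N·m.
α = τ/I = 19.18/1.486 = 12.91 rad/s².
(Equivalently α = (3g/(2L)) = 12.91 rad/s².)

α ≈ 12.9 rad/s²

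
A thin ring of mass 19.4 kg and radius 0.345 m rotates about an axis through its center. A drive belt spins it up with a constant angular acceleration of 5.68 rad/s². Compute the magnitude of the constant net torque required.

I = MR² = (19.4)(0.345)² = 2.309 kg·m².
τ = Iα = (2.309)(5.680) = 13.12 N·m.

τ ≈ 13.1 N·m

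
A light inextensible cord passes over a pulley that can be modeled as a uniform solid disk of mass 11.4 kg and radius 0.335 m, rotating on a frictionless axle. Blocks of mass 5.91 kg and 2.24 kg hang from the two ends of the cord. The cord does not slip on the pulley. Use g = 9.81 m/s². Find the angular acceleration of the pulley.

α ≈ 7.76 rad/s²

I = ½MR² = (1/2)(11.4)(0.335)² = 0.6397 kg·m².
Heavier block: m₁g − T₁ = m₁a. Lighter block: T₂ − m₂g = m₂a.
Pulley: (T₁ − T₂)R = Iα = I(a/R), so T₁ − T₂ = (I/R²)a = (1/2)M_p a = 5.700·a.
Adding the three: (m₁ − m₂)g = (m₁ + m₂ + 5.700)a, so a = (5.91 − 2.24)(9.81)/(5.91 + 2.24 + 5.700) = 2.599 m/s².
α = a/R = 2.599/0.335 = 7.760 rad/s².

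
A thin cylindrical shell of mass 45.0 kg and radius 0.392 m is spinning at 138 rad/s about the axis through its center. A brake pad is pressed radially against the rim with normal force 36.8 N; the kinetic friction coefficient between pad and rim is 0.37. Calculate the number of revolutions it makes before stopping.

≈ 1960 revolutions

I = MR² = (45.0)(0.392)² = 6.915 kg·m².
Friction force f = μN = (0.37)(36.8) = 13.62 N at the rim; torque magnitude τ = fR = 5.337 N·m, opposing ω.
|α| = τ/I = 5.337/6.915 = 0.7719 rad/s² (deceleration).
ω² = ω₀² − 2|α|θ with ω = 0 ⇒ θ = ω₀²/(2|α|) = 12340 rad = 1963 rev.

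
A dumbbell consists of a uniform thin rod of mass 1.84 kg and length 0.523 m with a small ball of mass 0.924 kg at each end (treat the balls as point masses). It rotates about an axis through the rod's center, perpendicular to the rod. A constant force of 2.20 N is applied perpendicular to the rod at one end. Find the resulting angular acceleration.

α ≈ 3.42 rad/s²

I_rod = (1/12)ML² = (1/12)(1.84)(0.523)² = 0.04194 kg·m².
I_balls = 2·m·(L/2)² = 2(0.924)(0.2615)² = 0.1264 kg·m².
Total I = 0.1683 kg·m².
τ = F·(L/2) = (2.20)(0.262) = 0.5753 N·m.
α = τ/I = 0.5753/0.1683 = 3.418 rad/s².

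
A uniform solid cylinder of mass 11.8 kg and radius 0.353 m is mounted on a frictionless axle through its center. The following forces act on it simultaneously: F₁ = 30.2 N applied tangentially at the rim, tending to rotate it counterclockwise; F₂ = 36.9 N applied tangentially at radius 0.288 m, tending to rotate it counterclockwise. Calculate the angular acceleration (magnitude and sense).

α ≈ 29.0 rad/s², counterclockwise

I = ½MR² = (1/2)(11.8)(0.353)² = 0.7352 kg·m².
Taking counterclockwise as positive: τ₁ = +(30.2)(0.353) = +10.66 N·m; τ₂ = +(36.9)(0.288) = +10.63 N·m.
Net torque τ = 21.29 N·m.
α = τ/I = 21.29/0.7352 = 28.96 rad/s².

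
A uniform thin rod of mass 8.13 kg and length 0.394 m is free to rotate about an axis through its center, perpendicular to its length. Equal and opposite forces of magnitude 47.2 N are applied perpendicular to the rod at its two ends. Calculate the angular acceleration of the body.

I = (1/12)ML² = (1/12)(8.13)(0.394)² = 0.1052 kg·m².
The couple gives τ = F·(L/2) + F·(L/2) = F L = (47.2)(0.394) = 18.60 N·m.
From τ = Iα: α = 18.60/0.1052 = 176.8 rad/s².

α ≈ 177 rad/s²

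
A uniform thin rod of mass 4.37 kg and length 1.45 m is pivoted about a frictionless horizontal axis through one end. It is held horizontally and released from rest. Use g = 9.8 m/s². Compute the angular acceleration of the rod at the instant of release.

α ≈ 10.1 rad/s²

About the pivot, I = (1/3)ML² = (1/3)(4.37)(1.45)² = 3.063 kg·m².
The weight acts at the center, a distance L/2 = 0.7250 m from the pivot; τ = Mg(L/2) = 31.05 N·m.
α = τ/I = 31.05/3.063 = 10.14 rad/s².
(Equivalently α = (3g/(2L)) = 10.14 rad/s².)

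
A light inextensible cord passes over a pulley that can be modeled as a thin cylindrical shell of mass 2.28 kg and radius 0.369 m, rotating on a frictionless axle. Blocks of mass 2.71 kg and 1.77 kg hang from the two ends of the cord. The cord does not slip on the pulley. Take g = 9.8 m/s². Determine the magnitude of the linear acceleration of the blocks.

a ≈ 1.36 m/s²

I = MR² = (2.28)(0.369)² = 0.3104 kg·m².
Heavier block: m₁g − T₁ = m₁a. Lighter block: T₂ − m₂g = m₂a.
Pulley: (T₁ − T₂)R = Iα = I(a/R), so T₁ − T₂ = (I/R²)a = 1·M_p a = 2.280·a.
Adding the three: (m₁ − m₂)g = (m₁ + m₂ + 2.280)a, so a = (2.71 − 1.77)(9.8)/(2.71 + 1.77 + 2.280) = 1.363 m/s².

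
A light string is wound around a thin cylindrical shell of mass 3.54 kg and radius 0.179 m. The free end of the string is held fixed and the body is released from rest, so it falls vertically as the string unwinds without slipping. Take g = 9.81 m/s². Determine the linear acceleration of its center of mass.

a ≈ 4.91 m/s²

Translation: Mg − T = Ma. Rotation about the center: TR = Iα with I = MR².
With a = αR: T = (I/R²)a = M a, so Mg = (1 + 1.000)Ma.
a = g/(1 + 1.000) = 9.81/2.000 = 4.905 m/s².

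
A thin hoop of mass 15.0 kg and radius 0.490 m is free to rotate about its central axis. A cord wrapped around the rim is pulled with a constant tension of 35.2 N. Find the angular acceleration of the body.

α ≈ 4.79 rad/s²

I = MR² = (15.0)(0.490)² = 3.601 kg·m².
τ = F R = (35.2)(0.490) = 17.25 N·m.
From τ = Iα: α = 17.25/3.601 = 4.789 rad/s².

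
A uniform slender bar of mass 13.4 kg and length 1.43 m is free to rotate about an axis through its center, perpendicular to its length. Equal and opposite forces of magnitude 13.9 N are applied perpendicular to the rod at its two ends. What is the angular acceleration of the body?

I = (1/12)ML² = (1/12)(13.4)(1.43)² = 2.283 kg·m².
The couple gives τ = F·(L/2) + F·(L/2) = F L = (13.9)(1.43) = 19.88 N·m.
From τ = Iα: α = 19.88/2.283 = 8.705 rad/s².

α ≈ 8.70 rad/s²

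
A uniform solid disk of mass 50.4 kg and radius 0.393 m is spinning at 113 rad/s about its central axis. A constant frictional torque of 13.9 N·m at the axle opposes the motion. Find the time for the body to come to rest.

I = ½MR² = (1/2)(50.4)(0.393)² = 3.892 kg·m².
The net torque has magnitude 13.9 N·m, opposing ω.
|α| = τ/I = 13.90/3.892 = 3.571 rad/s² (deceleration).
0 = ω₀ − |α|t ⇒ t = ω₀/|α| = 113/3.571 = 31.64 s.

t ≈ 31.6 s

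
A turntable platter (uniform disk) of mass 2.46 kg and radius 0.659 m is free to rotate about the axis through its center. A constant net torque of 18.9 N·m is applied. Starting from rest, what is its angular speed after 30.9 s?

I = ½MR² = (1/2)(2.46)(0.659)² = 0.5342 kg·m².
α = τ/I = 18.9/0.5342 = 35.38 rad/s².
ω = ω₀ + αt = 0 + (35.38)(30.9) = 1093 rad/s.

ω ≈ 1090 rad/s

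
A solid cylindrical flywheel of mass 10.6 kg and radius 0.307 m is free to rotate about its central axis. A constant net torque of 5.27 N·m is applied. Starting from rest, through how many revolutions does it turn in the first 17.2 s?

≈ 248 revolutions

I = ½MR² = (1/2)(10.6)(0.307)² = 0.4995 kg·m².
α = τ/I = 5.27/0.4995 = 10.55 rad/s².
θ = ½αt² = ½(10.55)(17.2)² = 1561 rad.
Revolutions = θ/(2π) = 248.4.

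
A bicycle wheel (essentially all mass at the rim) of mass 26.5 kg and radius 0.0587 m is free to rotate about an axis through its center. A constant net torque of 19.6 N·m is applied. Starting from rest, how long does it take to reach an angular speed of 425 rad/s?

I = MR² = (26.5)(0.0587)² = 0.09131 kg·m².
α = τ/I = 19.6/0.09131 = 214.7 rad/s².
ω = αt ⇒ t = ω/α = 425/214.7 = 1.980 s.

t ≈ 1.98 s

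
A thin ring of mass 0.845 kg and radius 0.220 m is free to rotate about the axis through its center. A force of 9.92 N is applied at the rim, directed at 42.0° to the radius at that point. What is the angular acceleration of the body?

α ≈ 35.7 rad/s²

I = MR² = (0.845)(0.220)² = 0.04090 kg·m².
Only the tangential component produces torque: τ = F R sinθ = (9.92)(0.220) sin 42.0° = 1.460 N·m.
From τ = Iα: α = 1.460/0.04090 = 35.71 rad/s².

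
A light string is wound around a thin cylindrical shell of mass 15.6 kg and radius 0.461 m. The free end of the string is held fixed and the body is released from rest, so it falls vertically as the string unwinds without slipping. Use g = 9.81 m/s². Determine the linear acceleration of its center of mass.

a ≈ 4.91 m/s²

Translation: Mg − T = Ma. Rotation about the center: TR = Iα with I = MR².
With a = αR: T = (I/R²)a = M a, so Mg = (1 + 1.000)Ma.
a = g/(1 + 1.000) = 9.81/2.000 = 4.905 m/s².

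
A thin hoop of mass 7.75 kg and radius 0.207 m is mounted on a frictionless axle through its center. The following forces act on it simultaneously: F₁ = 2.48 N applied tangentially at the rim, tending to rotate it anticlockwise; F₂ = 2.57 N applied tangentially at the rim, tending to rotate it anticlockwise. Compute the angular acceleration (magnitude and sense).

α ≈ 3.15 rad/s², anticlockwise

I = MR² = (7.75)(0.207)² = 0.3321 kg·m².
Taking anticlockwise as positive: τ₁ = +(2.48)(0.207) = +0.5134 N·m; τ₂ = +(2.57)(0.207) = +0.5320 N·m.
Net torque τ = 1.045 N·m.
α = τ/I = 1.045/0.3321 = 3.148 rad/s².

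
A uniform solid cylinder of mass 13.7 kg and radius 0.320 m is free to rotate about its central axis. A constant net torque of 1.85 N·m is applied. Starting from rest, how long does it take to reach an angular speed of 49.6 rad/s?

I = ½MR² = (1/2)(13.7)(0.320)² = 0.7014 kg·m².
α = τ/I = 1.85/0.7014 = 2.637 rad/s².
ω = αt ⇒ t = ω/α = 49.6/2.637 = 18.81 s.

t ≈ 18.8 s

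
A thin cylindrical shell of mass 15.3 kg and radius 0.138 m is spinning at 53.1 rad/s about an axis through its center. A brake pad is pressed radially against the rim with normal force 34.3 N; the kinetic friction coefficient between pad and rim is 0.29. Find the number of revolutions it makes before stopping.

≈ 47.6 revolutions

I = MR² = (15.3)(0.138)² = 0.2914 kg·m².
Friction force f = μN = (0.29)(34.3) = 9.947 N at the rim; torque magnitude τ = fR = 1.373 N·m, opposing ω.
|α| = τ/I = 1.373/0.2914 = 4.711 rad/s² (deceleration).
ω² = ω₀² − 2|α|θ with ω = 0 ⇒ θ = ω₀²/(2|α|) = 299.3 rad = 47.63 rev.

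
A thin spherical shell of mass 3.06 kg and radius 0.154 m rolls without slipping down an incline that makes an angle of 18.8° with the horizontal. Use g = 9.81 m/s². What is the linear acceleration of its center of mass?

a ≈ 1.90 m/s²

Translation along the incline: Mg sinθ − f = Ma.
Rotation about the center: fR = Iα with I = (2/3)MR². No-slip gives a = αR, so f = (I/R²)a = (2/3)M a.
Substituting: Mg sinθ = (1 + 0.6667)Ma, so a = g sinθ/(1 + 0.6667) = (9.81) sin 18.8° / 1.667 = 1.897 m/s².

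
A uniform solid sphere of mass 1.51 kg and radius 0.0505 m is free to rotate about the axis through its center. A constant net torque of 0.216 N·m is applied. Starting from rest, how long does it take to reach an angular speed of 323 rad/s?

t ≈ 2.30 s

I = (2/5)MR² = (2/5)(1.51)(0.0505)² = 0.001540 kg·m².
α = τ/I = 0.216/0.001540 = 140.2 rad/s².
ω = αt ⇒ t = ω/α = 323/140.2 = 2.303 s.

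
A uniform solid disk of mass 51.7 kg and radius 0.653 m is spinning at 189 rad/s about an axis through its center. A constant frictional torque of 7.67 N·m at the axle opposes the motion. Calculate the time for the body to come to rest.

I = ½MR² = (1/2)(51.7)(0.653)² = 11.02 kg·m².
The net torque has magnitude 7.67 N·m, opposing ω.
|α| = τ/I = 7.670/11.02 = 0.6958 rad/s² (deceleration).
0 = ω₀ − |α|t ⇒ t = ω₀/|α| = 189/0.6958 = 271.6 s.

t ≈ 272 s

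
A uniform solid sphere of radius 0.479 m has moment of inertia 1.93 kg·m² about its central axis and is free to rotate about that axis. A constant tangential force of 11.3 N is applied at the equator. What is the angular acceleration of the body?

α ≈ 2.80 rad/s²

τ = F R = (11.3)(0.479) = 5.413 N·m.
Newton's second law for rotation, τ = Iα, gives α = τ/I = 5.413/1.930 = 2.805 rad/s².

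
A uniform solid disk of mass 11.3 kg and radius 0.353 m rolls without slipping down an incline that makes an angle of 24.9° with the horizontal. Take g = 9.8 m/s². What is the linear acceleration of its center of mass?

a ≈ 2.75 m/s²

Translation along the incline: Mg sinθ − f = Ma.
Rotation about the center: fR = Iα with I = ½MR². No-slip gives a = αR, so f = (I/R²)a = (1/2)M a.
Substituting: Mg sinθ = (1 + 0.5000)Ma, so a = g sinθ/(1 + 0.5000) = (9.8) sin 24.9° / 1.500 = 2.751 m/s².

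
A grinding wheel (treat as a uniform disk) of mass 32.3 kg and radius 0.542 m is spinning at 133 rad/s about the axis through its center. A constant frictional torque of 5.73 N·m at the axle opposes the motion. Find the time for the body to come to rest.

t ≈ 110 s

I = ½MR² = (1/2)(32.3)(0.542)² = 4.744 kg·m².
The net torque has magnitude 5.73 N·m, opposing ω.
|α| = τ/I = 5.730/4.744 = 1.208 rad/s² (deceleration).
0 = ω₀ − |α|t ⇒ t = ω₀/|α| = 133/1.208 = 110.1 s.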